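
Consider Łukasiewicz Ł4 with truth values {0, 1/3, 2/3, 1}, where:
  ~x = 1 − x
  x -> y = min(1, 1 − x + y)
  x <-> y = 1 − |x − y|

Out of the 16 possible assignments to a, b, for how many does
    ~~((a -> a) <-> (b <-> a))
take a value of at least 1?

4

a = 0, b = 0 ↦ 1  ≥
a = 0, b = 1/3 ↦ 2/3  <
a = 0, b = 2/3 ↦ 1/3  <
a = 0, b = 1 ↦ 0  <
a = 1/3, b = 0 ↦ 2/3  <
a = 1/3, b = 1/3 ↦ 1  ≥
a = 1/3, b = 2/3 ↦ 2/3  <
a = 1/3, b = 1 ↦ 1/3  <
a = 2/3, b = 0 ↦ 1/3  <
a = 2/3, b = 1/3 ↦ 2/3  <
a = 2/3, b = 2/3 ↦ 1  ≥
a = 2/3, b = 1 ↦ 2/3  <
a = 1, b = 0 ↦ 0  <
a = 1, b = 1/3 ↦ 1/3  <
a = 1, b = 2/3 ↦ 2/3  <
a = 1, b = 1 ↦ 1  ≥
So 4 of the 16 assignments meet the threshold.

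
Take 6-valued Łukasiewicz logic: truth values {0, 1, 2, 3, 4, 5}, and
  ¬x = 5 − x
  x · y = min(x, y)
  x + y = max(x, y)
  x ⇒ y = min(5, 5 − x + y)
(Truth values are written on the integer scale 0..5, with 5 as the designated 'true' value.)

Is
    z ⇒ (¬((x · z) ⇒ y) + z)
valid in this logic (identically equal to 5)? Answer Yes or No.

At x = 2, y = 0, z = 1, for instance:
x · z = 2 · 1 = 1
(x · z) ⇒ y = 1 ⇒ 0 = 4
¬((x · z) ⇒ y) = ¬4 = 1
¬((x · z) ⇒ y) + z = 1 + 1 = 1
z ⇒ (¬((x · z) ⇒ y) + z) = 1 ⇒ 1 = 5
and checking the remaining 215 assignments likewise gives ≥ 5 in every case.

Yes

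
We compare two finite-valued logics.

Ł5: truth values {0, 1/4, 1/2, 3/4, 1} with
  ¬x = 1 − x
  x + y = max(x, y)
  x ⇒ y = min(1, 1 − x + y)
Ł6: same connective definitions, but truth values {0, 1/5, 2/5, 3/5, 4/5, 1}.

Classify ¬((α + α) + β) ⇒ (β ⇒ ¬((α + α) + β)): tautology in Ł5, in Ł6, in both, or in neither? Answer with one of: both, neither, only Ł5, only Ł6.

In Ł5: every assignment gives 1 — tautology.
In Ł6: every assignment gives 1 — tautology.

both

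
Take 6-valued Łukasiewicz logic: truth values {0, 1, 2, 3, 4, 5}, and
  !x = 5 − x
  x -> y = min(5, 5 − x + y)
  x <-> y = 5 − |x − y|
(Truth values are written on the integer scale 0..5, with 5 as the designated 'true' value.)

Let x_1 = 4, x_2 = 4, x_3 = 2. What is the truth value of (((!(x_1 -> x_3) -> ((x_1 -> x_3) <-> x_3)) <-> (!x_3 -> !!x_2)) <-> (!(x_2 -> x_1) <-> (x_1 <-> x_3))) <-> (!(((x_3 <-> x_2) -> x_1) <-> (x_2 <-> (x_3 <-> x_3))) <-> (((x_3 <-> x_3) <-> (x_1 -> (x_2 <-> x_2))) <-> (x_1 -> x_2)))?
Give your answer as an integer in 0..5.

4

x_1 -> x_3 = 4 -> 2 = 3
!(x_1 -> x_3) = !3 = 2
x_1 -> x_3 = 4 -> 2 = 3
(x_1 -> x_3) <-> x_3 = 3 <-> 2 = 4
!(x_1 -> x_3) -> ((x_1 -> x_3) <-> x_3) = 2 -> 4 = 5
!x_3 = !2 = 3
!x_2 = !4 = 1
!!x_2 = !1 = 4
!x_3 -> !!x_2 = 3 -> 4 = 5
(!(x_1 -> x_3) -> ((x_1 -> x_3) <-> x_3)) <-> (!x_3 -> !!x_2) = 5 <-> 5 = 5
x_2 -> x_1 = 4 -> 4 = 5
!(x_2 -> x_1) = !5 = 0
x_1 <-> x_3 = 4 <-> 2 = 3
!(x_2 -> x_1) <-> (x_1 <-> x_3) = 0 <-> 3 = 2
((!(x_1 -> x_3) -> ((x_1 -> x_3) <-> x_3)) <-> (!x_3 -> !!x_2)) <-> (!(x_2 -> x_1) <-> (x_1 <-> x_3)) = 5 <-> 2 = 2
x_3 <-> x_2 = 2 <-> 4 = 3
(x_3 <-> x_2) -> x_1 = 3 -> 4 = 5
x_3 <-> x_3 = 2 <-> 2 = 5
x_2 <-> (x_3 <-> x_3) = 4 <-> 5 = 4
((x_3 <-> x_2) -> x_1) <-> (x_2 <-> (x_3 <-> x_3)) = 5 <-> 4 = 4
!(((x_3 <-> x_2) -> x_1) <-> (x_2 <-> (x_3 <-> x_3))) = !4 = 1
x_3 <-> x_3 = 2 <-> 2 = 5
x_2 <-> x_2 = 4 <-> 4 = 5
x_1 -> (x_2 <-> x_2) = 4 -> 5 = 5
(x_3 <-> x_3) <-> (x_1 -> (x_2 <-> x_2)) = 5 <-> 5 = 5
x_1 -> x_2 = 4 -> 4 = 5
((x_3 <-> x_3) <-> (x_1 -> (x_2 <-> x_2))) <-> (x_1 -> x_2) = 5 <-> 5 = 5
!(((x_3 <-> x_2) -> x_1) <-> (x_2 <-> (x_3 <-> x_3))) <-> (((x_3 <-> x_3) <-> (x_1 -> (x_2 <-> x_2))) <-> (x_1 -> x_2)) = 1 <-> 5 = 1
(((!(x_1 -> x_3) -> ((x_1 -> x_3) <-> x_3)) <-> (!x_3 -> !!x_2)) <-> (!(x_2 -> x_1) <-> (x_1 <-> x_3))) <-> (!(((x_3 <-> x_2) -> x_1) <-> (x_2 <-> (x_3 <-> x_3))) <-> (((x_3 <-> x_3) <-> (x_1 -> (x_2 <-> x_2))) <-> (x_1 -> x_2))) = 2 <-> 1 = 4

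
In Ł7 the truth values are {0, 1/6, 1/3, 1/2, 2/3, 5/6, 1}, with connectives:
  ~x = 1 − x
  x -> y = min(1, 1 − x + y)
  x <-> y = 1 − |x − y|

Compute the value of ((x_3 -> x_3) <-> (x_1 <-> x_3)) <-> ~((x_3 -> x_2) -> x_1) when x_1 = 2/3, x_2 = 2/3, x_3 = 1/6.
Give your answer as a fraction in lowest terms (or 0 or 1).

5/6

x_3 -> x_3 = 1/6 -> 1/6 = 1
x_1 <-> x_3 = 2/3 <-> 1/6 = 1/2
(x_3 -> x_3) <-> (x_1 <-> x_3) = 1 <-> 1/2 = 1/2
x_3 -> x_2 = 1/6 -> 2/3 = 1
(x_3 -> x_2) -> x_1 = 1 -> 2/3 = 2/3
~((x_3 -> x_2) -> x_1) = ~2/3 = 1/3
((x_3 -> x_3) <-> (x_1 <-> x_3)) <-> ~((x_3 -> x_2) -> x_1) = 1/2 <-> 1/3 = 5/6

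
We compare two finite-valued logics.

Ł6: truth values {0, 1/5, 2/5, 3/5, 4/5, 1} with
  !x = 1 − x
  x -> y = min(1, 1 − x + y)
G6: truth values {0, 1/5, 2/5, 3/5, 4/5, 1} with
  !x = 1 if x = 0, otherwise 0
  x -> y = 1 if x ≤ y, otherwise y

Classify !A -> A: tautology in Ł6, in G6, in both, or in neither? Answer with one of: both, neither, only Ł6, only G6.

neither

In Ł6: at A = 0 the value is 0 — not a tautology.
In G6: at A = 0 the value is 0 — not a tautology.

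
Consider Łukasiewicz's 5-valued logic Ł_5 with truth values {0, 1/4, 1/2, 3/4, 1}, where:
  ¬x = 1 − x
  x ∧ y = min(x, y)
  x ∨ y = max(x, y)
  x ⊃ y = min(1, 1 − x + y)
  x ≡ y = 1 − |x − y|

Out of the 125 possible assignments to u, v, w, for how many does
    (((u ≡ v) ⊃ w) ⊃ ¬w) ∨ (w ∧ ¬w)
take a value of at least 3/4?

63

value 1: 49 assignments (counts)
value 3/4: 14 assignments (counts)
value 1/2: 17 assignments
value 1/4: 20 assignments
value 0: 25 assignments
So 63 of the 125 assignments meet the threshold.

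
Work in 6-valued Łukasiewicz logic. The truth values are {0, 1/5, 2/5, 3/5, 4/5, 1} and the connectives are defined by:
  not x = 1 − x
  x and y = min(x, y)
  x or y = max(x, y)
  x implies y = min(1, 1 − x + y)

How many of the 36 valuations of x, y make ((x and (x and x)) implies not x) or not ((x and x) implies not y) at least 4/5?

value 1: 19 assignments (counts)
value 4/5: 8 assignments (counts)
value 3/5: 2 assignments
value 2/5: 5 assignments
value 1/5: 1 assignment
value 0: 1 assignment
So 27 of the 36 assignments meet the threshold.

27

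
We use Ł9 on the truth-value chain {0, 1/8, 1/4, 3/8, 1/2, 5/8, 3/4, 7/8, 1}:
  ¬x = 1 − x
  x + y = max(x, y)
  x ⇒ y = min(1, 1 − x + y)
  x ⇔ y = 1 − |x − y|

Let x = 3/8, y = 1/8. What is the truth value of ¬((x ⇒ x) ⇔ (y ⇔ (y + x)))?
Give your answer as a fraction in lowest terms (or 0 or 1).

1/4

x ⇒ x = 3/8 ⇒ 3/8 = 1
y + x = 1/8 + 3/8 = 3/8
y ⇔ (y + x) = 1/8 ⇔ 3/8 = 3/4
(x ⇒ x) ⇔ (y ⇔ (y + x)) = 1 ⇔ 3/4 = 3/4
¬((x ⇒ x) ⇔ (y ⇔ (y + x))) = ¬3/4 = 1/4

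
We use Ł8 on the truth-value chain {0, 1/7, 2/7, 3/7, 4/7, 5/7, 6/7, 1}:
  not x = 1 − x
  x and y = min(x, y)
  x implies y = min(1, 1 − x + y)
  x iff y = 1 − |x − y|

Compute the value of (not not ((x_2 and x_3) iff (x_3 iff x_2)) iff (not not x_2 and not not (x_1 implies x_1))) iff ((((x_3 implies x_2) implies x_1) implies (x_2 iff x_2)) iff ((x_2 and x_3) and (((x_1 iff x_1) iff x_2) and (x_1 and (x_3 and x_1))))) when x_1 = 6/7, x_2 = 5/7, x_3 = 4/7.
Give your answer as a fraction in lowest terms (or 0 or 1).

x_2 and x_3 = 5/7 and 4/7 = 4/7
x_3 iff x_2 = 4/7 iff 5/7 = 6/7
(x_2 and x_3) iff (x_3 iff x_2) = 4/7 iff 6/7 = 5/7
not ((x_2 and x_3) iff (x_3 iff x_2)) = not 5/7 = 2/7
not not ((x_2 and x_3) iff (x_3 iff x_2)) = not 2/7 = 5/7
not x_2 = not 5/7 = 2/7
not not x_2 = not 2/7 = 5/7
x_1 implies x_1 = 6/7 implies 6/7 = 1
not (x_1 implies x_1) = not 1 = 0
not not (x_1 implies x_1) = not 0 = 1
not not x_2 and not not (x_1 implies x_1) = 5/7 and 1 = 5/7
not not ((x_2 and x_3) iff (x_3 iff x_2)) iff (not not x_2 and not not (x_1 implies x_1)) = 5/7 iff 5/7 = 1
x_3 implies x_2 = 4/7 implies 5/7 = 1
(x_3 implies x_2) implies x_1 = 1 implies 6/7 = 6/7
x_2 iff x_2 = 5/7 iff 5/7 = 1
((x_3 implies x_2) implies x_1) implies (x_2 iff x_2) = 6/7 implies 1 = 1
x_2 and x_3 = 5/7 and 4/7 = 4/7
x_1 iff x_1 = 6/7 iff 6/7 = 1
(x_1 iff x_1) iff x_2 = 1 iff 5/7 = 5/7
x_3 and x_1 = 4/7 and 6/7 = 4/7
x_1 and (x_3 and x_1) = 6/7 and 4/7 = 4/7
((x_1 iff x_1) iff x_2) and (x_1 and (x_3 and x_1)) = 5/7 and 4/7 = 4/7
(x_2 and x_3) and (((x_1 iff x_1) iff x_2) and (x_1 and (x_3 and x_1))) = 4/7 and 4/7 = 4/7
(((x_3 implies x_2) implies x_1) implies (x_2 iff x_2)) iff ((x_2 and x_3) and (((x_1 iff x_1) iff x_2) and (x_1 and (x_3 and x_1)))) = 1 iff 4/7 = 4/7
(not not ((x_2 and x_3) iff (x_3 iff x_2)) iff (not not x_2 and not not (x_1 implies x_1))) iff ((((x_3 implies x_2) implies x_1) implies (x_2 iff x_2)) iff ((x_2 and x_3) and (((x_1 iff x_1) iff x_2) and (x_1 and (x_3 and x_1))))) = 1 iff 4/7 = 4/7

4/7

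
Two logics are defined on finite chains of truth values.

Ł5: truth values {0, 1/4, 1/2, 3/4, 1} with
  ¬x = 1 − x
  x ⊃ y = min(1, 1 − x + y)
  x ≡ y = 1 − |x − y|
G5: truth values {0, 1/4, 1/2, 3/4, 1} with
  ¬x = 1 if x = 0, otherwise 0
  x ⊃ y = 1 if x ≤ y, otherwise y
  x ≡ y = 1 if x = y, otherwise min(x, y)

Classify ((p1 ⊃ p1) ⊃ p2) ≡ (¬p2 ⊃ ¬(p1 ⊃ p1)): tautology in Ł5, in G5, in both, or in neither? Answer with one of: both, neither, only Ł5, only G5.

In Ł5: every assignment gives 1 — tautology.
In G5: at p1 = 0, p2 = 1/4 the value is 1/4 — not a tautology.

only Ł5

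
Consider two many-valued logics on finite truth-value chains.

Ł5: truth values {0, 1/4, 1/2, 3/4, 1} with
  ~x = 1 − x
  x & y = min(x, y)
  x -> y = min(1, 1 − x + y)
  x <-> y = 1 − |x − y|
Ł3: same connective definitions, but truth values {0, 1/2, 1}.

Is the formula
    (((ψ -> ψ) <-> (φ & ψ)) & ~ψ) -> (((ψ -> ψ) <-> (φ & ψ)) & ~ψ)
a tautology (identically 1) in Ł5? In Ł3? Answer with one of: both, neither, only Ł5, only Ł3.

In Ł5: every assignment gives 1 — tautology.
In Ł3: every assignment gives 1 — tautology.

both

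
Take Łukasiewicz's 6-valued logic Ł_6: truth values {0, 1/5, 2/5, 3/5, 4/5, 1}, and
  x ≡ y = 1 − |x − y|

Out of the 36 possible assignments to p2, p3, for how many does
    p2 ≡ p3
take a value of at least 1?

6

value 1: 6 assignments (counts)
value 4/5: 10 assignments
value 3/5: 8 assignments
value 2/5: 6 assignments
value 1/5: 4 assignments
value 0: 2 assignments
So 6 of the 36 assignments meet the threshold.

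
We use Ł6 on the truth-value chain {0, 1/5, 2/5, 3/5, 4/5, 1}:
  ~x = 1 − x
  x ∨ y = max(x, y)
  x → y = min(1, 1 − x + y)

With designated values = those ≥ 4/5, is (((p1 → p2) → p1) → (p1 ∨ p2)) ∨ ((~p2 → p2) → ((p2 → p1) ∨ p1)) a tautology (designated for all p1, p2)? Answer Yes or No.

At p1 = 2/5, p2 = 4/5, for instance:
p1 → p2 = 2/5 → 4/5 = 1
(p1 → p2) → p1 = 1 → 2/5 = 2/5
p1 ∨ p2 = 2/5 ∨ 4/5 = 4/5
((p1 → p2) → p1) → (p1 ∨ p2) = 2/5 → 4/5 = 1
~p2 = ~4/5 = 1/5
~p2 → p2 = 1/5 → 4/5 = 1
p2 → p1 = 4/5 → 2/5 = 3/5
(p2 → p1) ∨ p1 = 3/5 ∨ 2/5 = 3/5
(~p2 → p2) → ((p2 → p1) ∨ p1) = 1 → 3/5 = 3/5
(((p1 → p2) → p1) → (p1 ∨ p2)) ∨ ((~p2 → p2) → ((p2 → p1) ∨ p1)) = 1 ∨ 3/5 = 1
and checking the remaining 35 assignments likewise gives ≥ 4/5 in every case.

Yes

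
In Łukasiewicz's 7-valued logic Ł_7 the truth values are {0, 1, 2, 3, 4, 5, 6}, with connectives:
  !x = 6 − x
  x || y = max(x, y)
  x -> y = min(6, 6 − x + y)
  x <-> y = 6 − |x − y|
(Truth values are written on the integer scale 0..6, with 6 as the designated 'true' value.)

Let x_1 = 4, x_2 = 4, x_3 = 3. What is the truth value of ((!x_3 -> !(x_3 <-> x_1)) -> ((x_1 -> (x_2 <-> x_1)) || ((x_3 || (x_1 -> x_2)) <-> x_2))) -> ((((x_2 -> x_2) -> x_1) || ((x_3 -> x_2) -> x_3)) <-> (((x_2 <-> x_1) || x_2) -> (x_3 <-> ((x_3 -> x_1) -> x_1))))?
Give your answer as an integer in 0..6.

!x_3 = !3 = 3
x_3 <-> x_1 = 3 <-> 4 = 5
!(x_3 <-> x_1) = !5 = 1
!x_3 -> !(x_3 <-> x_1) = 3 -> 1 = 4
x_2 <-> x_1 = 4 <-> 4 = 6
x_1 -> (x_2 <-> x_1) = 4 -> 6 = 6
x_1 -> x_2 = 4 -> 4 = 6
x_3 || (x_1 -> x_2) = 3 || 6 = 6
(x_3 || (x_1 -> x_2)) <-> x_2 = 6 <-> 4 = 4
(x_1 -> (x_2 <-> x_1)) || ((x_3 || (x_1 -> x_2)) <-> x_2) = 6 || 4 = 6
(!x_3 -> !(x_3 <-> x_1)) -> ((x_1 -> (x_2 <-> x_1)) || ((x_3 || (x_1 -> x_2)) <-> x_2)) = 4 -> 6 = 6
x_2 -> x_2 = 4 -> 4 = 6
(x_2 -> x_2) -> x_1 = 6 -> 4 = 4
x_3 -> x_2 = 3 -> 4 = 6
(x_3 -> x_2) -> x_3 = 6 -> 3 = 3
((x_2 -> x_2) -> x_1) || ((x_3 -> x_2) -> x_3) = 4 || 3 = 4
x_2 <-> x_1 = 4 <-> 4 = 6
(x_2 <-> x_1) || x_2 = 6 || 4 = 6
x_3 -> x_1 = 3 -> 4 = 6
(x_3 -> x_1) -> x_1 = 6 -> 4 = 4
x_3 <-> ((x_3 -> x_1) -> x_1) = 3 <-> 4 = 5
((x_2 <-> x_1) || x_2) -> (x_3 <-> ((x_3 -> x_1) -> x_1)) = 6 -> 5 = 5
(((x_2 -> x_2) -> x_1) || ((x_3 -> x_2) -> x_3)) <-> (((x_2 <-> x_1) || x_2) -> (x_3 <-> ((x_3 -> x_1) -> x_1))) = 4 <-> 5 = 5
((!x_3 -> !(x_3 <-> x_1)) -> ((x_1 -> (x_2 <-> x_1)) || ((x_3 || (x_1 -> x_2)) <-> x_2))) -> ((((x_2 -> x_2) -> x_1) || ((x_3 -> x_2) -> x_3)) <-> (((x_2 <-> x_1) || x_2) -> (x_3 <-> ((x_3 -> x_1) -> x_1)))) = 6 -> 5 = 5

5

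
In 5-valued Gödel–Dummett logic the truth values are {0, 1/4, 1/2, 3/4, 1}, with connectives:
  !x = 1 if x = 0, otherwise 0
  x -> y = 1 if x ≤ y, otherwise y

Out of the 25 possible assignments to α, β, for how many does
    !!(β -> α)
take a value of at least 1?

21

value 1: 21 assignments (counts)
value 0: 4 assignments
So 21 of the 25 assignments meet the threshold.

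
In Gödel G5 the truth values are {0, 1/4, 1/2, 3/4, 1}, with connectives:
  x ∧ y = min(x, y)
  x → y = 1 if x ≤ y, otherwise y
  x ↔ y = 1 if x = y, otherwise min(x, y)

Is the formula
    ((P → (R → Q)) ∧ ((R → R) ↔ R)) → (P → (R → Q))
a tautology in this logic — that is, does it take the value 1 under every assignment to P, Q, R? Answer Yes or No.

Yes

At P = 1/4, Q = 1/4, R = 0, for instance:
R → Q = 0 → 1/4 = 1
P → (R → Q) = 1/4 → 1 = 1
R → R = 0 → 0 = 1
(R → R) ↔ R = 1 ↔ 0 = 0
(P → (R → Q)) ∧ ((R → R) ↔ R) = 1 ∧ 0 = 0
((P → (R → Q)) ∧ ((R → R) ↔ R)) → (P → (R → Q)) = 0 → 1 = 1
and checking the remaining 124 assignments likewise gives ≥ 1 in every case.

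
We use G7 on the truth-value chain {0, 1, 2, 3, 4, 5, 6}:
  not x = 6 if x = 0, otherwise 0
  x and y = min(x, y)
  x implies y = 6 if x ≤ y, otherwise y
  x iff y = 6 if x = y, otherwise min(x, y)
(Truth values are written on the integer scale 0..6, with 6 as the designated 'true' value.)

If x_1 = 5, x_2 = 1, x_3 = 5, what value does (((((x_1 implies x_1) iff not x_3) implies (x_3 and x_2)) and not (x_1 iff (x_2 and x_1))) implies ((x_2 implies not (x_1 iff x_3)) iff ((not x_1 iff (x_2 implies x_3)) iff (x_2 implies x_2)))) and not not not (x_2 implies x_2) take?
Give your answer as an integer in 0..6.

x_1 implies x_1 = 5 implies 5 = 6
not x_3 = not 5 = 0
(x_1 implies x_1) iff not x_3 = 6 iff 0 = 0
x_3 and x_2 = 5 and 1 = 1
((x_1 implies x_1) iff not x_3) implies (x_3 and x_2) = 0 implies 1 = 6
x_2 and x_1 = 1 and 5 = 1
x_1 iff (x_2 and x_1) = 5 iff 1 = 1
not (x_1 iff (x_2 and x_1)) = not 1 = 0
(((x_1 implies x_1) iff not x_3) implies (x_3 and x_2)) and not (x_1 iff (x_2 and x_1)) = 6 and 0 = 0
x_1 iff x_3 = 5 iff 5 = 6
not (x_1 iff x_3) = not 6 = 0
x_2 implies not (x_1 iff x_3) = 1 implies 0 = 0
not x_1 = not 5 = 0
x_2 implies x_3 = 1 implies 5 = 6
not x_1 iff (x_2 implies x_3) = 0 iff 6 = 0
x_2 implies x_2 = 1 implies 1 = 6
(not x_1 iff (x_2 implies x_3)) iff (x_2 implies x_2) = 0 iff 6 = 0
(x_2 implies not (x_1 iff x_3)) iff ((not x_1 iff (x_2 implies x_3)) iff (x_2 implies x_2)) = 0 iff 0 = 6
((((x_1 implies x_1) iff not x_3) implies (x_3 and x_2)) and not (x_1 iff (x_2 and x_1))) implies ((x_2 implies not (x_1 iff x_3)) iff ((not x_1 iff (x_2 implies x_3)) iff (x_2 implies x_2))) = 0 implies 6 = 6
x_2 implies x_2 = 1 implies 1 = 6
not (x_2 implies x_2) = not 6 = 0
not not (x_2 implies x_2) = not 0 = 6
not not not (x_2 implies x_2) = not 6 = 0
(((((x_1 implies x_1) iff not x_3) implies (x_3 and x_2)) and not (x_1 iff (x_2 and x_1))) implies ((x_2 implies not (x_1 iff x_3)) iff ((not x_1 iff (x_2 implies x_3)) iff (x_2 implies x_2)))) and not not not (x_2 implies x_2) = 6 and 0 = 0

0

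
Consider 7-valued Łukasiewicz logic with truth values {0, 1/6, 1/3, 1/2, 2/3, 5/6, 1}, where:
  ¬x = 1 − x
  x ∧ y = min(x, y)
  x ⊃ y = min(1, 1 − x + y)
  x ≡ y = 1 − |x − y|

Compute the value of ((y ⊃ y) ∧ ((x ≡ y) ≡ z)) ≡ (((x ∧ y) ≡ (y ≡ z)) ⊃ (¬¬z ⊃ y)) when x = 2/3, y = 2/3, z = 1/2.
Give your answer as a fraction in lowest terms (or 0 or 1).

y ⊃ y = 2/3 ⊃ 2/3 = 1
x ≡ y = 2/3 ≡ 2/3 = 1
(x ≡ y) ≡ z = 1 ≡ 1/2 = 1/2
(y ⊃ y) ∧ ((x ≡ y) ≡ z) = 1 ∧ 1/2 = 1/2
x ∧ y = 2/3 ∧ 2/3 = 2/3
y ≡ z = 2/3 ≡ 1/2 = 5/6
(x ∧ y) ≡ (y ≡ z) = 2/3 ≡ 5/6 = 5/6
¬z = ¬1/2 = 1/2
¬¬z = ¬1/2 = 1/2
¬¬z ⊃ y = 1/2 ⊃ 2/3 = 1
((x ∧ y) ≡ (y ≡ z)) ⊃ (¬¬z ⊃ y) = 5/6 ⊃ 1 = 1
((y ⊃ y) ∧ ((x ≡ y) ≡ z)) ≡ (((x ∧ y) ≡ (y ≡ z)) ⊃ (¬¬z ⊃ y)) = 1/2 ≡ 1 = 1/2

1/2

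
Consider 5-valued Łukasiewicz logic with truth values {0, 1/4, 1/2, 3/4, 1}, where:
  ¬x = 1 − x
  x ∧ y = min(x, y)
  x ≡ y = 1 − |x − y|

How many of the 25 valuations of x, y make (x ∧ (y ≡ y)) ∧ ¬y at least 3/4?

4

value 1: 1 assignment (counts)
value 3/4: 3 assignments (counts)
value 1/2: 5 assignments
value 1/4: 7 assignments
value 0: 9 assignments
So 4 of the 25 assignments meet the threshold.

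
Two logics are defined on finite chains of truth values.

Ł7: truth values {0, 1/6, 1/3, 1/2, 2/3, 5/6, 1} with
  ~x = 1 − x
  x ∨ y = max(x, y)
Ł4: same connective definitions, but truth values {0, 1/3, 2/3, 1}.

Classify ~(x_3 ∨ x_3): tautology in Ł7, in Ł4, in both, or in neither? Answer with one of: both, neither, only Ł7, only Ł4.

In Ł7: at x_3 = 1/6 the value is 5/6 — not a tautology.
In Ł4: at x_3 = 1/3 the value is 2/3 — not a tautology.

neither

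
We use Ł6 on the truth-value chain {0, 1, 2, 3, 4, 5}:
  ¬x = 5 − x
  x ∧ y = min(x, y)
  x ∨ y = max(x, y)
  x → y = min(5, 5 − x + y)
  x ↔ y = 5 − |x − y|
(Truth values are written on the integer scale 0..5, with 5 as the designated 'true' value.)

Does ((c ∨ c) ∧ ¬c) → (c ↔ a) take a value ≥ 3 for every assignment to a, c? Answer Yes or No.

Yes

At a = 4, c = 1, for instance:
c ∨ c = 1 ∨ 1 = 1
¬c = ¬1 = 4
(c ∨ c) ∧ ¬c = 1 ∧ 4 = 1
c ↔ a = 1 ↔ 4 = 2
((c ∨ c) ∧ ¬c) → (c ↔ a) = 1 → 2 = 5
and checking the remaining 35 assignments likewise gives ≥ 3 in every case.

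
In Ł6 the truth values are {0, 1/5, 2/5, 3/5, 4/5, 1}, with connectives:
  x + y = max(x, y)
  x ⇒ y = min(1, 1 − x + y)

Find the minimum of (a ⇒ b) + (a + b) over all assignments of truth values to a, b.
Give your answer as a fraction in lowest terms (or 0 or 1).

Take a = 2/5, b = 0:
a ⇒ b = 2/5 ⇒ 0 = 3/5
a + b = 2/5 + 0 = 2/5
(a ⇒ b) + (a + b) = 3/5 + 2/5 = 3/5
No assignment yields a value below 3/5, so this is the minimum.

3/5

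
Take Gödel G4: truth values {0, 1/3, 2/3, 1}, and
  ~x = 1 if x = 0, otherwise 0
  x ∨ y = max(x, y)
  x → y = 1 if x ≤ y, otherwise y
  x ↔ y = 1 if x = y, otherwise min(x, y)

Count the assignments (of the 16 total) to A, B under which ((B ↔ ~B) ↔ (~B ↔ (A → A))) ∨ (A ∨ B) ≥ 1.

13

A = 0, B = 0 ↦ 0  <
A = 0, B = 1/3 ↦ 1  ≥
A = 0, B = 2/3 ↦ 1  ≥
A = 0, B = 1 ↦ 1  ≥
A = 1/3, B = 0 ↦ 1/3  <
A = 1/3, B = 1/3 ↦ 1  ≥
A = 1/3, B = 2/3 ↦ 1  ≥
A = 1/3, B = 1 ↦ 1  ≥
A = 2/3, B = 0 ↦ 2/3  <
A = 2/3, B = 1/3 ↦ 1  ≥
A = 2/3, B = 2/3 ↦ 1  ≥
A = 2/3, B = 1 ↦ 1  ≥
A = 1, B = 0 ↦ 1  ≥
A = 1, B = 1/3 ↦ 1  ≥
A = 1, B = 2/3 ↦ 1  ≥
A = 1, B = 1 ↦ 1  ≥
So 13 of the 16 assignments meet the threshold.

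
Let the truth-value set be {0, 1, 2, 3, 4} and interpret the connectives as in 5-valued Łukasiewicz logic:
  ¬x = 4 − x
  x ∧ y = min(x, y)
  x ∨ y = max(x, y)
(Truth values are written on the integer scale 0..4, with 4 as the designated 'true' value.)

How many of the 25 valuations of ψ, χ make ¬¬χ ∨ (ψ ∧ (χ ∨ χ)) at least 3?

10

value 4: 5 assignments (counts)
value 3: 5 assignments (counts)
value 2: 5 assignments
value 1: 5 assignments
value 0: 5 assignments
So 10 of the 25 assignments meet the threshold.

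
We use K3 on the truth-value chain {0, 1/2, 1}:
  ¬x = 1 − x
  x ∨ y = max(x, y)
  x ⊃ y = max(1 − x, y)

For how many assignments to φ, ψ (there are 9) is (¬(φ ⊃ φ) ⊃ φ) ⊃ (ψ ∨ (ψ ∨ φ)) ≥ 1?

φ = 0, ψ = 0 ↦ 0  <
φ = 0, ψ = 1/2 ↦ 1/2  <
φ = 0, ψ = 1 ↦ 1  ≥
φ = 1/2, ψ = 0 ↦ 1/2  <
φ = 1/2, ψ = 1/2 ↦ 1/2  <
φ = 1/2, ψ = 1 ↦ 1  ≥
φ = 1, ψ = 0 ↦ 1  ≥
φ = 1, ψ = 1/2 ↦ 1  ≥
φ = 1, ψ = 1 ↦ 1  ≥
So 5 of the 9 assignments meet the threshold.

5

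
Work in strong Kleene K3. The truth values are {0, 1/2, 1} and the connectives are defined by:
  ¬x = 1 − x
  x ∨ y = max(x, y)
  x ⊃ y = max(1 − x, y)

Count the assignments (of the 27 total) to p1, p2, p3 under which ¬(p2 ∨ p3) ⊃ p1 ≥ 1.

19

value 1: 19 assignments (counts)
value 1/2: 7 assignments
value 0: 1 assignment
So 19 of the 27 assignments meet the threshold.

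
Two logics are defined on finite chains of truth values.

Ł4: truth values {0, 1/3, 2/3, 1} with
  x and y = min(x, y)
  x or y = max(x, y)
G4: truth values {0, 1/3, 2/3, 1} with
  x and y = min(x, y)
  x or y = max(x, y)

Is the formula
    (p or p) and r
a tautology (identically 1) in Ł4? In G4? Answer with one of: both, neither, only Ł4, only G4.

neither

In Ł4: at p = 0, r = 0 the value is 0 — not a tautology.
In G4: at p = 0, r = 0 the value is 0 — not a tautology.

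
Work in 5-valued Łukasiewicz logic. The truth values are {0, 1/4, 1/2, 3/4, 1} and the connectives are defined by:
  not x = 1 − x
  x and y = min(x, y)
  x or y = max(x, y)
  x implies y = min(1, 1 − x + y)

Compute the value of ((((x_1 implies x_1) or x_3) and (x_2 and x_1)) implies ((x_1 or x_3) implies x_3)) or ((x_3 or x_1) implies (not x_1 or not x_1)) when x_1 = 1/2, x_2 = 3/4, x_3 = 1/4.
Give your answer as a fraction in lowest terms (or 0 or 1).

x_1 implies x_1 = 1/2 implies 1/2 = 1
(x_1 implies x_1) or x_3 = 1 or 1/4 = 1
x_2 and x_1 = 3/4 and 1/2 = 1/2
((x_1 implies x_1) or x_3) and (x_2 and x_1) = 1 and 1/2 = 1/2
x_1 or x_3 = 1/2 or 1/4 = 1/2
(x_1 or x_3) implies x_3 = 1/2 implies 1/4 = 3/4
(((x_1 implies x_1) or x_3) and (x_2 and x_1)) implies ((x_1 or x_3) implies x_3) = 1/2 implies 3/4 = 1
x_3 or x_1 = 1/4 or 1/2 = 1/2
not x_1 = not 1/2 = 1/2
not x_1 = not 1/2 = 1/2
not x_1 or not x_1 = 1/2 or 1/2 = 1/2
(x_3 or x_1) implies (not x_1 or not x_1) = 1/2 implies 1/2 = 1
((((x_1 implies x_1) or x_3) and (x_2 and x_1)) implies ((x_1 or x_3) implies x_3)) or ((x_3 or x_1) implies (not x_1 or not x_1)) = 1 or 1 = 1

1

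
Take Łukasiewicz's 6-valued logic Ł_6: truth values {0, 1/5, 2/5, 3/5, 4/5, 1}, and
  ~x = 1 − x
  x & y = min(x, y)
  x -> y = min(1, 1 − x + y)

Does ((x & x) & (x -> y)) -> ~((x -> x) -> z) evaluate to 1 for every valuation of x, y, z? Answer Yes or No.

No

Counterexample: take x = 1/5, y = 0, z = 1.
x & x = 1/5 & 1/5 = 1/5
x -> y = 1/5 -> 0 = 4/5
(x & x) & (x -> y) = 1/5 & 4/5 = 1/5
x -> x = 1/5 -> 1/5 = 1
(x -> x) -> z = 1 -> 1 = 1
~((x -> x) -> z) = ~1 = 0
((x & x) & (x -> y)) -> ~((x -> x) -> z) = 1/5 -> 0 = 4/5
This gives 4/5 ≠ 1.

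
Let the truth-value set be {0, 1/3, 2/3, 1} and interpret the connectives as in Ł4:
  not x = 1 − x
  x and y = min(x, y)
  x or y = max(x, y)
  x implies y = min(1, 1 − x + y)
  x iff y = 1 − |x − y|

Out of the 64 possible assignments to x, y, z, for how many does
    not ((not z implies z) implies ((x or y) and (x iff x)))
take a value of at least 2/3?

9

value 1: 2 assignments (counts)
value 2/3: 7 assignments (counts)
value 1/3: 13 assignments
value 0: 42 assignments
So 9 of the 64 assignments meet the threshold.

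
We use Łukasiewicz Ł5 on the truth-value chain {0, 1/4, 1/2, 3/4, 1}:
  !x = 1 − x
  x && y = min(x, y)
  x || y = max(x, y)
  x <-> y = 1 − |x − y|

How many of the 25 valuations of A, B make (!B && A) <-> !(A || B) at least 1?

11

value 1: 11 assignments (counts)
value 3/4: 4 assignments
value 1/2: 6 assignments
value 1/4: 2 assignments
value 0: 2 assignments
So 11 of the 25 assignments meet the threshold.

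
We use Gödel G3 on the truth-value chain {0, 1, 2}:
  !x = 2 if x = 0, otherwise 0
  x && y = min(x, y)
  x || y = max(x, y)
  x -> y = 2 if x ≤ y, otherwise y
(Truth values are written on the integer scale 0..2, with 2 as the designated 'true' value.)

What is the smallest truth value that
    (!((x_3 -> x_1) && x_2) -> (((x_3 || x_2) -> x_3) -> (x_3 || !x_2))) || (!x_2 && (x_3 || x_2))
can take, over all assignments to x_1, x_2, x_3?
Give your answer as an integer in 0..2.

1

Take x_1 = 0, x_2 = 1, x_3 = 1:
x_3 -> x_1 = 1 -> 0 = 0
(x_3 -> x_1) && x_2 = 0 && 1 = 0
!((x_3 -> x_1) && x_2) = !0 = 2
x_3 || x_2 = 1 || 1 = 1
(x_3 || x_2) -> x_3 = 1 -> 1 = 2
!x_2 = !1 = 0
x_3 || !x_2 = 1 || 0 = 1
((x_3 || x_2) -> x_3) -> (x_3 || !x_2) = 2 -> 1 = 1
!((x_3 -> x_1) && x_2) -> (((x_3 || x_2) -> x_3) -> (x_3 || !x_2)) = 2 -> 1 = 1
!x_2 = !1 = 0
x_3 || x_2 = 1 || 1 = 1
!x_2 && (x_3 || x_2) = 0 && 1 = 0
(!((x_3 -> x_1) && x_2) -> (((x_3 || x_2) -> x_3) -> (x_3 || !x_2))) || (!x_2 && (x_3 || x_2)) = 1 || 0 = 1
No assignment yields a value below 1, so this is the minimum.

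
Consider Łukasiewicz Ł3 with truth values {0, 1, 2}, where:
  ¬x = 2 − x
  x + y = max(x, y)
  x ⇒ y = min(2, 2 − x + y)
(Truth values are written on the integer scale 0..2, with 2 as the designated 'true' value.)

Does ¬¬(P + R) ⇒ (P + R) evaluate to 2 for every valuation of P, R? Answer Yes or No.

Yes

P = 0, R = 0 ↦ 2
P = 0, R = 1 ↦ 2
P = 0, R = 2 ↦ 2
P = 1, R = 0 ↦ 2
P = 1, R = 1 ↦ 2
P = 1, R = 2 ↦ 2
P = 2, R = 0 ↦ 2
P = 2, R = 1 ↦ 2
P = 2, R = 2 ↦ 2
Every assignment gives a value ≥ 2.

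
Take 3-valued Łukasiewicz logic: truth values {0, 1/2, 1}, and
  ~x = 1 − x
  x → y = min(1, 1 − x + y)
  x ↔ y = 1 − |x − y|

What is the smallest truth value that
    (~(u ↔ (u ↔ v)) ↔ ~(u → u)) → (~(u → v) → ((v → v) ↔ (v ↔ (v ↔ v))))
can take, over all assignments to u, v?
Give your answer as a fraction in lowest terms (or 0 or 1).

1/2

Take u = 1/2, v = 0:
u ↔ v = 1/2 ↔ 0 = 1/2
u ↔ (u ↔ v) = 1/2 ↔ 1/2 = 1
~(u ↔ (u ↔ v)) = ~1 = 0
u → u = 1/2 → 1/2 = 1
~(u → u) = ~1 = 0
~(u ↔ (u ↔ v)) ↔ ~(u → u) = 0 ↔ 0 = 1
u → v = 1/2 → 0 = 1/2
~(u → v) = ~1/2 = 1/2
v → v = 0 → 0 = 1
v ↔ v = 0 ↔ 0 = 1
v ↔ (v ↔ v) = 0 ↔ 1 = 0
(v → v) ↔ (v ↔ (v ↔ v)) = 1 ↔ 0 = 0
~(u → v) → ((v → v) ↔ (v ↔ (v ↔ v))) = 1/2 → 0 = 1/2
(~(u ↔ (u ↔ v)) ↔ ~(u → u)) → (~(u → v) → ((v → v) ↔ (v ↔ (v ↔ v)))) = 1 → 1/2 = 1/2
No assignment yields a value below 1/2, so this is the minimum.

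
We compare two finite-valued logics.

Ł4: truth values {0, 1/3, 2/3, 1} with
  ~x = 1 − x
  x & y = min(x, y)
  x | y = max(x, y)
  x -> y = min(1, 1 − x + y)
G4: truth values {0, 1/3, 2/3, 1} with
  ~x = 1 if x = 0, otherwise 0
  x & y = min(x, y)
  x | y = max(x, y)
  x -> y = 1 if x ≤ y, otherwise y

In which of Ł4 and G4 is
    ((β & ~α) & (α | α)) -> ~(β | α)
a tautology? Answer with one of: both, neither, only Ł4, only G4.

only G4

In Ł4: at α = 1/3, β = 1 the value is 2/3 — not a tautology.
In G4: every assignment gives 1 — tautology.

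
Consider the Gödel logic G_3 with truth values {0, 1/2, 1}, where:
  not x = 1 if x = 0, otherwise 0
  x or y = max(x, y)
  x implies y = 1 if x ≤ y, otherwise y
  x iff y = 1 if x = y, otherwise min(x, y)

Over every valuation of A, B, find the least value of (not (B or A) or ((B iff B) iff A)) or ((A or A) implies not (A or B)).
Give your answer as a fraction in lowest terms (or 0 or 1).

1/2

Take A = 1/2, B = 0:
B or A = 0 or 1/2 = 1/2
not (B or A) = not 1/2 = 0
B iff B = 0 iff 0 = 1
(B iff B) iff A = 1 iff 1/2 = 1/2
not (B or A) or ((B iff B) iff A) = 0 or 1/2 = 1/2
A or A = 1/2 or 1/2 = 1/2
A or B = 1/2 or 0 = 1/2
not (A or B) = not 1/2 = 0
(A or A) implies not (A or B) = 1/2 implies 0 = 0
(not (B or A) or ((B iff B) iff A)) or ((A or A) implies not (A or B)) = 1/2 or 0 = 1/2
No assignment yields a value below 1/2, so this is the minimum.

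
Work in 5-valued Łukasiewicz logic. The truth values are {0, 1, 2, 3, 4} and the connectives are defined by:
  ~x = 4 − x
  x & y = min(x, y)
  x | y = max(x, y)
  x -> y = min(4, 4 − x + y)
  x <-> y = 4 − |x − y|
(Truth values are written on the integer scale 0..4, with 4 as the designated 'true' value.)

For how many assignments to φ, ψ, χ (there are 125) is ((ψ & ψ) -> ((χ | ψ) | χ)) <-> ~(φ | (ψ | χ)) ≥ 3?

value 4: 1 assignment (counts)
value 3: 7 assignments (counts)
value 2: 19 assignments
value 1: 37 assignments
value 0: 61 assignments
So 8 of the 125 assignments meet the threshold.

8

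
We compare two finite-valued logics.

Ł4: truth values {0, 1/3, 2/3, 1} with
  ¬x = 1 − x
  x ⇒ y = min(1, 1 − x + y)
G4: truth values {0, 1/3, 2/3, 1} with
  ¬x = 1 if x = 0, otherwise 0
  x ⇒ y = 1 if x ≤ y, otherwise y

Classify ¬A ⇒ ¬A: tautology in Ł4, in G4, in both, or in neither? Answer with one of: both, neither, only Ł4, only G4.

both

In Ł4: every assignment gives 1 — tautology.
In G4: every assignment gives 1 — tautology.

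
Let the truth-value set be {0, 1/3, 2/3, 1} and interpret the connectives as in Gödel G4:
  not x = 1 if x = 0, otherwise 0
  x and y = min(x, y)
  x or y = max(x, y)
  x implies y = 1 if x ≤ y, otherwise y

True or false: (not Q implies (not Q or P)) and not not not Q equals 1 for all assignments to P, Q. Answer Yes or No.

Counterexample: take P = 0, Q = 1/3.
not Q = not 1/3 = 0
not Q = not 1/3 = 0
not Q or P = 0 or 0 = 0
not Q implies (not Q or P) = 0 implies 0 = 1
not Q = not 1/3 = 0
not not Q = not 0 = 1
not not not Q = not 1 = 0
(not Q implies (not Q or P)) and not not not Q = 1 and 0 = 0
This gives 0 ≠ 1.

No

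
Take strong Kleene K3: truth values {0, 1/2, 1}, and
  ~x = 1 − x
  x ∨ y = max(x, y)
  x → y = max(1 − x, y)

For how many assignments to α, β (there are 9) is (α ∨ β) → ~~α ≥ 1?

α = 0, β = 0 ↦ 1  ≥
α = 0, β = 1/2 ↦ 1/2  <
α = 0, β = 1 ↦ 0  <
α = 1/2, β = 0 ↦ 1/2  <
α = 1/2, β = 1/2 ↦ 1/2  <
α = 1/2, β = 1 ↦ 1/2  <
α = 1, β = 0 ↦ 1  ≥
α = 1, β = 1/2 ↦ 1  ≥
α = 1, β = 1 ↦ 1  ≥
So 4 of the 9 assignments meet the threshold.

4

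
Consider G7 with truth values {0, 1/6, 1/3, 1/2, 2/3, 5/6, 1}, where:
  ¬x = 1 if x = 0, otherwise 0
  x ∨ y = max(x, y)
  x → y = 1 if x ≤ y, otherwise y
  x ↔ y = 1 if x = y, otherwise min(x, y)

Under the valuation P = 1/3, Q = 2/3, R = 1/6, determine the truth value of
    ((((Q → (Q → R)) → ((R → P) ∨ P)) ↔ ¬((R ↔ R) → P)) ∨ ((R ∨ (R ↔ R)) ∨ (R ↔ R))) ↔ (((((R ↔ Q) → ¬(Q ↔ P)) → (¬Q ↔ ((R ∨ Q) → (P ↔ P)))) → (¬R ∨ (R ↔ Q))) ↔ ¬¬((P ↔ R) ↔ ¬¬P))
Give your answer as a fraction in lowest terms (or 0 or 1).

Q → R = 2/3 → 1/6 = 1/6
Q → (Q → R) = 2/3 → 1/6 = 1/6
R → P = 1/6 → 1/3 = 1
(R → P) ∨ P = 1 ∨ 1/3 = 1
(Q → (Q → R)) → ((R → P) ∨ P) = 1/6 → 1 = 1
R ↔ R = 1/6 ↔ 1/6 = 1
(R ↔ R) → P = 1 → 1/3 = 1/3
¬((R ↔ R) → P) = ¬1/3 = 0
((Q → (Q → R)) → ((R → P) ∨ P)) ↔ ¬((R ↔ R) → P) = 1 ↔ 0 = 0
R ↔ R = 1/6 ↔ 1/6 = 1
R ∨ (R ↔ R) = 1/6 ∨ 1 = 1
R ↔ R = 1/6 ↔ 1/6 = 1
(R ∨ (R ↔ R)) ∨ (R ↔ R) = 1 ∨ 1 = 1
(((Q → (Q → R)) → ((R → P) ∨ P)) ↔ ¬((R ↔ R) → P)) ∨ ((R ∨ (R ↔ R)) ∨ (R ↔ R)) = 0 ∨ 1 = 1
R ↔ Q = 1/6 ↔ 2/3 = 1/6
Q ↔ P = 2/3 ↔ 1/3 = 1/3
¬(Q ↔ P) = ¬1/3 = 0
(R ↔ Q) → ¬(Q ↔ P) = 1/6 → 0 = 0
¬Q = ¬2/3 = 0
R ∨ Q = 1/6 ∨ 2/3 = 2/3
P ↔ P = 1/3 ↔ 1/3 = 1
(R ∨ Q) → (P ↔ P) = 2/3 → 1 = 1
¬Q ↔ ((R ∨ Q) → (P ↔ P)) = 0 ↔ 1 = 0
((R ↔ Q) → ¬(Q ↔ P)) → (¬Q ↔ ((R ∨ Q) → (P ↔ P))) = 0 → 0 = 1
¬R = ¬1/6 = 0
R ↔ Q = 1/6 ↔ 2/3 = 1/6
¬R ∨ (R ↔ Q) = 0 ∨ 1/6 = 1/6
(((R ↔ Q) → ¬(Q ↔ P)) → (¬Q ↔ ((R ∨ Q) → (P ↔ P)))) → (¬R ∨ (R ↔ Q)) = 1 → 1/6 = 1/6
P ↔ R = 1/3 ↔ 1/6 = 1/6
¬P = ¬1/3 = 0
¬¬P = ¬0 = 1
(P ↔ R) ↔ ¬¬P = 1/6 ↔ 1 = 1/6
¬((P ↔ R) ↔ ¬¬P) = ¬1/6 = 0
¬¬((P ↔ R) ↔ ¬¬P) = ¬0 = 1
((((R ↔ Q) → ¬(Q ↔ P)) → (¬Q ↔ ((R ∨ Q) → (P ↔ P)))) → (¬R ∨ (R ↔ Q))) ↔ ¬¬((P ↔ R) ↔ ¬¬P) = 1/6 ↔ 1 = 1/6
((((Q → (Q → R)) → ((R → P) ∨ P)) ↔ ¬((R ↔ R) → P)) ∨ ((R ∨ (R ↔ R)) ∨ (R ↔ R))) ↔ (((((R ↔ Q) → ¬(Q ↔ P)) → (¬Q ↔ ((R ∨ Q) → (P ↔ P)))) → (¬R ∨ (R ↔ Q))) ↔ ¬¬((P ↔ R) ↔ ¬¬P)) = 1 ↔ 1/6 = 1/6

1/6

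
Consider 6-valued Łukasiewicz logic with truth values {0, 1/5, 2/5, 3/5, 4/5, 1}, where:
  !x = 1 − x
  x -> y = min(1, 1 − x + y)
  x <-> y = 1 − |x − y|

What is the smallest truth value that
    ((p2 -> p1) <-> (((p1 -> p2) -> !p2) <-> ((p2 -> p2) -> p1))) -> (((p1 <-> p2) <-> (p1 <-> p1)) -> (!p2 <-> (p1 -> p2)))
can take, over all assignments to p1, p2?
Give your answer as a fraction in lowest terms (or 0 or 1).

Take p1 = 3/5, p2 = 3/5:
p2 -> p1 = 3/5 -> 3/5 = 1
p1 -> p2 = 3/5 -> 3/5 = 1
!p2 = !3/5 = 2/5
(p1 -> p2) -> !p2 = 1 -> 2/5 = 2/5
p2 -> p2 = 3/5 -> 3/5 = 1
(p2 -> p2) -> p1 = 1 -> 3/5 = 3/5
((p1 -> p2) -> !p2) <-> ((p2 -> p2) -> p1) = 2/5 <-> 3/5 = 4/5
(p2 -> p1) <-> (((p1 -> p2) -> !p2) <-> ((p2 -> p2) -> p1)) = 1 <-> 4/5 = 4/5
p1 <-> p2 = 3/5 <-> 3/5 = 1
p1 <-> p1 = 3/5 <-> 3/5 = 1
(p1 <-> p2) <-> (p1 <-> p1) = 1 <-> 1 = 1
!p2 = !3/5 = 2/5
p1 -> p2 = 3/5 -> 3/5 = 1
!p2 <-> (p1 -> p2) = 2/5 <-> 1 = 2/5
((p1 <-> p2) <-> (p1 <-> p1)) -> (!p2 <-> (p1 -> p2)) = 1 -> 2/5 = 2/5
((p2 -> p1) <-> (((p1 -> p2) -> !p2) <-> ((p2 -> p2) -> p1))) -> (((p1 <-> p2) <-> (p1 <-> p1)) -> (!p2 <-> (p1 -> p2))) = 4/5 -> 2/5 = 3/5
No assignment yields a value below 3/5, so this is the minimum.

3/5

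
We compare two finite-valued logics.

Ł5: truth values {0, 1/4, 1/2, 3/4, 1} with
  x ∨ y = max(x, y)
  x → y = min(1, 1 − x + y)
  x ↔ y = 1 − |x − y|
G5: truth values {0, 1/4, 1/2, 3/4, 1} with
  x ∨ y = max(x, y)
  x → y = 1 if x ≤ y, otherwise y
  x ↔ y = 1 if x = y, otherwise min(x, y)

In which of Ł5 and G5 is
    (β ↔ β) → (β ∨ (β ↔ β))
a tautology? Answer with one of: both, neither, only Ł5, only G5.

both

In Ł5: every assignment gives 1 — tautology.
In G5: every assignment gives 1 — tautology.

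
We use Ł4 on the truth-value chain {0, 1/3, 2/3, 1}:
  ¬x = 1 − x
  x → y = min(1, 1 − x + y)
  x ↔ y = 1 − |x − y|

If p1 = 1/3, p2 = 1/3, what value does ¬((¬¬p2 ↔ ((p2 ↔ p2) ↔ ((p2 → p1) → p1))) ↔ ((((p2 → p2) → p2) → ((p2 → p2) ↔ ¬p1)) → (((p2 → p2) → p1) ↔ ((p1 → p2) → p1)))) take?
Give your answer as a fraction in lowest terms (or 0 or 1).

¬p2 = ¬1/3 = 2/3
¬¬p2 = ¬2/3 = 1/3
p2 ↔ p2 = 1/3 ↔ 1/3 = 1
p2 → p1 = 1/3 → 1/3 = 1
(p2 → p1) → p1 = 1 → 1/3 = 1/3
(p2 ↔ p2) ↔ ((p2 → p1) → p1) = 1 ↔ 1/3 = 1/3
¬¬p2 ↔ ((p2 ↔ p2) ↔ ((p2 → p1) → p1)) = 1/3 ↔ 1/3 = 1
p2 → p2 = 1/3 → 1/3 = 1
(p2 → p2) → p2 = 1 → 1/3 = 1/3
p2 → p2 = 1/3 → 1/3 = 1
¬p1 = ¬1/3 = 2/3
(p2 → p2) ↔ ¬p1 = 1 ↔ 2/3 = 2/3
((p2 → p2) → p2) → ((p2 → p2) ↔ ¬p1) = 1/3 → 2/3 = 1
p2 → p2 = 1/3 → 1/3 = 1
(p2 → p2) → p1 = 1 → 1/3 = 1/3
p1 → p2 = 1/3 → 1/3 = 1
(p1 → p2) → p1 = 1 → 1/3 = 1/3
((p2 → p2) → p1) ↔ ((p1 → p2) → p1) = 1/3 ↔ 1/3 = 1
(((p2 → p2) → p2) → ((p2 → p2) ↔ ¬p1)) → (((p2 → p2) → p1) ↔ ((p1 → p2) → p1)) = 1 → 1 = 1
(¬¬p2 ↔ ((p2 ↔ p2) ↔ ((p2 → p1) → p1))) ↔ ((((p2 → p2) → p2) → ((p2 → p2) ↔ ¬p1)) → (((p2 → p2) → p1) ↔ ((p1 → p2) → p1))) = 1 ↔ 1 = 1
¬((¬¬p2 ↔ ((p2 ↔ p2) ↔ ((p2 → p1) → p1))) ↔ ((((p2 → p2) → p2) → ((p2 → p2) ↔ ¬p1)) → (((p2 → p2) → p1) ↔ ((p1 → p2) → p1)))) = ¬1 = 0

0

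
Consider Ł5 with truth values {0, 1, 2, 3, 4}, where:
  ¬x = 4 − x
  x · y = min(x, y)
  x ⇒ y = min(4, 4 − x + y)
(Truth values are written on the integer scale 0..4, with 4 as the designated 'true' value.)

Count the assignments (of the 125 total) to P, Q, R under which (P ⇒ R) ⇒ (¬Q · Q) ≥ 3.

value 4: 14 assignments (counts)
value 3: 14 assignments (counts)
value 2: 29 assignments
value 1: 38 assignments
value 0: 30 assignments
So 28 of the 125 assignments meet the threshold.

28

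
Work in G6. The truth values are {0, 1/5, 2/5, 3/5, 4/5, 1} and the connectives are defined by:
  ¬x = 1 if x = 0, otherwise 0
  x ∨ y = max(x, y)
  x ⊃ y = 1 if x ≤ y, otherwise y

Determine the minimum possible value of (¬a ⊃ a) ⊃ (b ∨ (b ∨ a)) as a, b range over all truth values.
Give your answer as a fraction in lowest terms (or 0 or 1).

Take a = 1/5, b = 0:
¬a = ¬1/5 = 0
¬a ⊃ a = 0 ⊃ 1/5 = 1
b ∨ a = 0 ∨ 1/5 = 1/5
b ∨ (b ∨ a) = 0 ∨ 1/5 = 1/5
(¬a ⊃ a) ⊃ (b ∨ (b ∨ a)) = 1 ⊃ 1/5 = 1/5
No assignment yields a value below 1/5, so this is the minimum.

1/5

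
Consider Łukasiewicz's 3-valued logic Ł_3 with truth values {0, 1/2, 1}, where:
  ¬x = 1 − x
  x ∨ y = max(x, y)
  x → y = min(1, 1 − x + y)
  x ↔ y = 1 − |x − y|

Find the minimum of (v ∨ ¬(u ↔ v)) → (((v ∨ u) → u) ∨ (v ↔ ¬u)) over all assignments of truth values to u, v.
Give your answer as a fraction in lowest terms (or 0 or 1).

1/2

Take u = 1/2, v = 1:
u ↔ v = 1/2 ↔ 1 = 1/2
¬(u ↔ v) = ¬1/2 = 1/2
v ∨ ¬(u ↔ v) = 1 ∨ 1/2 = 1
v ∨ u = 1 ∨ 1/2 = 1
(v ∨ u) → u = 1 → 1/2 = 1/2
¬u = ¬1/2 = 1/2
v ↔ ¬u = 1 ↔ 1/2 = 1/2
((v ∨ u) → u) ∨ (v ↔ ¬u) = 1/2 ∨ 1/2 = 1/2
(v ∨ ¬(u ↔ v)) → (((v ∨ u) → u) ∨ (v ↔ ¬u)) = 1 → 1/2 = 1/2
No assignment yields a value below 1/2, so this is the minimum.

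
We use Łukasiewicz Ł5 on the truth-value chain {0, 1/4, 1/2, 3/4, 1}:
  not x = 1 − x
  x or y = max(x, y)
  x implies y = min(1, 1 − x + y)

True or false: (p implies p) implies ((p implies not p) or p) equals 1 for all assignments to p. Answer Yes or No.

Counterexample: take p = 3/4.
p implies p = 3/4 implies 3/4 = 1
not p = not 3/4 = 1/4
p implies not p = 3/4 implies 1/4 = 1/2
(p implies not p) or p = 1/2 or 3/4 = 3/4
(p implies p) implies ((p implies not p) or p) = 1 implies 3/4 = 3/4
This gives 3/4 ≠ 1.

No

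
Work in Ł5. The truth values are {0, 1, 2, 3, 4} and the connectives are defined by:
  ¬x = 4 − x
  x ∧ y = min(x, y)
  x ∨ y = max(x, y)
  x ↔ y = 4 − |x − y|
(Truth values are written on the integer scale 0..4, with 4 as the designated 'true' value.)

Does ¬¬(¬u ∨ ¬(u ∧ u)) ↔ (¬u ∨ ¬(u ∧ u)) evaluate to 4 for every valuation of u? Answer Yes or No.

Yes

u = 0 ↦ 4
u = 1 ↦ 4
u = 2 ↦ 4
u = 3 ↦ 4
u = 4 ↦ 4
Every assignment gives a value ≥ 4.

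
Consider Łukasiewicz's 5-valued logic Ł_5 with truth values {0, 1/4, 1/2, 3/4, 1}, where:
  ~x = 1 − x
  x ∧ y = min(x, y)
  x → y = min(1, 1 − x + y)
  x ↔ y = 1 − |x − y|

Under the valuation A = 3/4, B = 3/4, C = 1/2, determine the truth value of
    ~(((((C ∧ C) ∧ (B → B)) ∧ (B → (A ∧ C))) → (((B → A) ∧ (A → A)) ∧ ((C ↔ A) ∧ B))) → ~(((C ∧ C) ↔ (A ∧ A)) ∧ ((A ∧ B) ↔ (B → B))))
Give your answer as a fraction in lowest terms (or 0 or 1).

3/4

C ∧ C = 1/2 ∧ 1/2 = 1/2
B → B = 3/4 → 3/4 = 1
(C ∧ C) ∧ (B → B) = 1/2 ∧ 1 = 1/2
A ∧ C = 3/4 ∧ 1/2 = 1/2
B → (A ∧ C) = 3/4 → 1/2 = 3/4
((C ∧ C) ∧ (B → B)) ∧ (B → (A ∧ C)) = 1/2 ∧ 3/4 = 1/2
B → A = 3/4 → 3/4 = 1
A → A = 3/4 → 3/4 = 1
(B → A) ∧ (A → A) = 1 ∧ 1 = 1
C ↔ A = 1/2 ↔ 3/4 = 3/4
(C ↔ A) ∧ B = 3/4 ∧ 3/4 = 3/4
((B → A) ∧ (A → A)) ∧ ((C ↔ A) ∧ B) = 1 ∧ 3/4 = 3/4
(((C ∧ C) ∧ (B → B)) ∧ (B → (A ∧ C))) → (((B → A) ∧ (A → A)) ∧ ((C ↔ A) ∧ B)) = 1/2 → 3/4 = 1
C ∧ C = 1/2 ∧ 1/2 = 1/2
A ∧ A = 3/4 ∧ 3/4 = 3/4
(C ∧ C) ↔ (A ∧ A) = 1/2 ↔ 3/4 = 3/4
A ∧ B = 3/4 ∧ 3/4 = 3/4
B → B = 3/4 → 3/4 = 1
(A ∧ B) ↔ (B → B) = 3/4 ↔ 1 = 3/4
((C ∧ C) ↔ (A ∧ A)) ∧ ((A ∧ B) ↔ (B → B)) = 3/4 ∧ 3/4 = 3/4
~(((C ∧ C) ↔ (A ∧ A)) ∧ ((A ∧ B) ↔ (B → B))) = ~3/4 = 1/4
((((C ∧ C) ∧ (B → B)) ∧ (B → (A ∧ C))) → (((B → A) ∧ (A → A)) ∧ ((C ↔ A) ∧ B))) → ~(((C ∧ C) ↔ (A ∧ A)) ∧ ((A ∧ B) ↔ (B → B))) = 1 → 1/4 = 1/4
~(((((C ∧ C) ∧ (B → B)) ∧ (B → (A ∧ C))) → (((B → A) ∧ (A → A)) ∧ ((C ↔ A) ∧ B))) → ~(((C ∧ C) ↔ (A ∧ A)) ∧ ((A ∧ B) ↔ (B → B)))) = ~1/4 = 3/4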